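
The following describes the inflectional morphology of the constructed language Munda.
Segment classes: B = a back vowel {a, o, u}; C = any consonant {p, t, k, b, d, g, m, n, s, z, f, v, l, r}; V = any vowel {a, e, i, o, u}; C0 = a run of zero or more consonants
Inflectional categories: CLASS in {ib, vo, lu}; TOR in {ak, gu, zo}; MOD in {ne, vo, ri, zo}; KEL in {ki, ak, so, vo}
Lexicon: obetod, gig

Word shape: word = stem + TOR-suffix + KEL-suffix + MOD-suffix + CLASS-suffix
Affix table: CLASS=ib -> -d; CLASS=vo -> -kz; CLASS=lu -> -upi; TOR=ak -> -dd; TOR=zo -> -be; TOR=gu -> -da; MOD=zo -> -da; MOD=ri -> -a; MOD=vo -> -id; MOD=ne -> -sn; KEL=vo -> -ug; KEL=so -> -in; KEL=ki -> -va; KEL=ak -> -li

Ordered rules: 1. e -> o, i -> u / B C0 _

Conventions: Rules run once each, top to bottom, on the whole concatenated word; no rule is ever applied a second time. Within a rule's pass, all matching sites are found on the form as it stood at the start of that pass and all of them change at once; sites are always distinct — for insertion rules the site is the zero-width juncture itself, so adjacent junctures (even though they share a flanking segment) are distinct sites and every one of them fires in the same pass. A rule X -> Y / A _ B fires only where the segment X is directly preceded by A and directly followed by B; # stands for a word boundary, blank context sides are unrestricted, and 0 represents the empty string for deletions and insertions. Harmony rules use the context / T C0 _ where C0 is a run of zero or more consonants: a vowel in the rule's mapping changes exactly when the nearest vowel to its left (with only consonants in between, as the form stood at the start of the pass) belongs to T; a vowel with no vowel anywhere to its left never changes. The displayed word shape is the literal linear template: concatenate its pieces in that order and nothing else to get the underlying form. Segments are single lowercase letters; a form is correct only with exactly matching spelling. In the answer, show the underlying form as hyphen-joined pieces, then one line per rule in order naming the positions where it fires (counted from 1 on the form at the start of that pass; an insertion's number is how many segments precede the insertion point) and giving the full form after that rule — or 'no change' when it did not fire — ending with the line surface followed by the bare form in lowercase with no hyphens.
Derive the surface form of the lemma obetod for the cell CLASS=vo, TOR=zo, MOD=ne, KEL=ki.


underlying: obetod-be-va-sn-kz
1. e -> o, i -> u / B C0 _: fires at position(s) 3, 8: obotodbovasnkz
surface: obotodbovasnkz


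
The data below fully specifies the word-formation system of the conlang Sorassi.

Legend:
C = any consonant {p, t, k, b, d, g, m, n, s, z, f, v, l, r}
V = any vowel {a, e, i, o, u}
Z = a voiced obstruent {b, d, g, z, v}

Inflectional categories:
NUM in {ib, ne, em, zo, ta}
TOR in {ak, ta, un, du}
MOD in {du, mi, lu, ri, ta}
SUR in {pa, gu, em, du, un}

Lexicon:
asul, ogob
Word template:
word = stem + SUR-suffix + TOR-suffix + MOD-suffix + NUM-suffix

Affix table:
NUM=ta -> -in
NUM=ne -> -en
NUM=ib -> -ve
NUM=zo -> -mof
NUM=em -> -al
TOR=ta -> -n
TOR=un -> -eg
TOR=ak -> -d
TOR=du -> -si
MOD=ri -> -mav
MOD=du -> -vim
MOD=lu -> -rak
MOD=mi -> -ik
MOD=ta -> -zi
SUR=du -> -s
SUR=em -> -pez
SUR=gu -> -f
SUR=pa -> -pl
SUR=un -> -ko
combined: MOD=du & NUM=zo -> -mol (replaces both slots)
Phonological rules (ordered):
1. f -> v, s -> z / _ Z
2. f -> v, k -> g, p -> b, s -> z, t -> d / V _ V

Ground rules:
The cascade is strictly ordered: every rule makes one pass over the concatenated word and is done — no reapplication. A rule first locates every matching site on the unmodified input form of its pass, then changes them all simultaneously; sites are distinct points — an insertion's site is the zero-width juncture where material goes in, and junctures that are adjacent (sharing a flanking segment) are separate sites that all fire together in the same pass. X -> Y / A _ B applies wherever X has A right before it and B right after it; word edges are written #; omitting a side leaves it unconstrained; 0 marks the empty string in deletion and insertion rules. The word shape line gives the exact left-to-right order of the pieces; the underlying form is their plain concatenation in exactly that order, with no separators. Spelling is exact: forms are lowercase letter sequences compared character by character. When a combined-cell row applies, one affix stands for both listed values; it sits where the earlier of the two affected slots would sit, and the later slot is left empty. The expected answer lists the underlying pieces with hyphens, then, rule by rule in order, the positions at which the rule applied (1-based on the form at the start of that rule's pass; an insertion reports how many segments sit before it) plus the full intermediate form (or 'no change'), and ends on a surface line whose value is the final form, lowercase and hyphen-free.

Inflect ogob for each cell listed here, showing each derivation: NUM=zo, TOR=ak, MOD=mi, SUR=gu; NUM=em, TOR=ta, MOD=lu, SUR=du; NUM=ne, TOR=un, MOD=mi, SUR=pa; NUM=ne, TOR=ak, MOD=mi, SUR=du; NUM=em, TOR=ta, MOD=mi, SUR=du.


cell NUM=zo, TOR=ak, MOD=mi, SUR=gu:
underlying: ogob-f-d-ik-mof
1. f -> v, s -> z / _ Z: fires at position(s) 5: ogobvdikmof
2. f -> v, k -> g, p -> b, s -> z, t -> d / V _ V: no change
surface: ogobvdikmof

cell NUM=em, TOR=ta, MOD=lu, SUR=du:
underlying: ogob-s-n-rak-al
1. f -> v, s -> z / _ Z: no change
2. f -> v, k -> g, p -> b, s -> z, t -> d / V _ V: fires at position(s) 9: ogobsnragal
surface: ogobsnragal

cell NUM=ne, TOR=un, MOD=mi, SUR=pa:
underlying: ogob-pl-eg-ik-en
1. f -> v, s -> z / _ Z: no change
2. f -> v, k -> g, p -> b, s -> z, t -> d / V _ V: fires at position(s) 10: ogobplegigen
surface: ogobplegigen

cell NUM=ne, TOR=ak, MOD=mi, SUR=du:
underlying: ogob-s-d-ik-en
1. f -> v, s -> z / _ Z: fires at position(s) 5: ogobzdiken
2. f -> v, k -> g, p -> b, s -> z, t -> d / V _ V: fires at position(s) 8: ogobzdigen
surface: ogobzdigen

cell NUM=em, TOR=ta, MOD=mi, SUR=du:
underlying: ogob-s-n-ik-al
1. f -> v, s -> z / _ Z: no change
2. f -> v, k -> g, p -> b, s -> z, t -> d / V _ V: fires at position(s) 8: ogobsnigal
surface: ogobsnigal


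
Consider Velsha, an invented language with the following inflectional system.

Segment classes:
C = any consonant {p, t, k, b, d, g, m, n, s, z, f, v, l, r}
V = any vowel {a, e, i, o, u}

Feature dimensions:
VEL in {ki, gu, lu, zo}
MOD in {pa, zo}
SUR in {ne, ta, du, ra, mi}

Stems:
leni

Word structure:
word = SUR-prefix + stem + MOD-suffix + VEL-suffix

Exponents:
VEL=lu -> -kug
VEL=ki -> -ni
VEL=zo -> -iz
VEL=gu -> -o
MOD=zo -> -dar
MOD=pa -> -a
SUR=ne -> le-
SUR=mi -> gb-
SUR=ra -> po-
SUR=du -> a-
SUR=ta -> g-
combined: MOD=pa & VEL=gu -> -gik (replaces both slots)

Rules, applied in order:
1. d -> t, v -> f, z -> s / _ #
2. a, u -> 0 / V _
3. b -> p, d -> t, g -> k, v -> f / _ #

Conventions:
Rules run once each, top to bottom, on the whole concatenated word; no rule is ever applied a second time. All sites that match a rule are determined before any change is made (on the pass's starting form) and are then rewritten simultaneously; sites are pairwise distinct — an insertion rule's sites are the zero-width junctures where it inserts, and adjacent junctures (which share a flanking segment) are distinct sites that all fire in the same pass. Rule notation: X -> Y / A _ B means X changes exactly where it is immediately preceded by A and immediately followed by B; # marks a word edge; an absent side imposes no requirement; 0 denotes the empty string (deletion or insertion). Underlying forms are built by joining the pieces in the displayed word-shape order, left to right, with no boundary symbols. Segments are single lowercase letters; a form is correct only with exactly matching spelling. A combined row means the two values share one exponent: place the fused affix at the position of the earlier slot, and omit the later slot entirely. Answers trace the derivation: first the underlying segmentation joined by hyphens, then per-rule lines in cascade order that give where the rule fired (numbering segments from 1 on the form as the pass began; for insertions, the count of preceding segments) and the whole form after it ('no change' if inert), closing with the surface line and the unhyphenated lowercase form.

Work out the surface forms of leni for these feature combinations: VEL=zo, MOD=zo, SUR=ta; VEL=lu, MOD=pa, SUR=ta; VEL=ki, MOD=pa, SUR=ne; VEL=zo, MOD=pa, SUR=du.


cell VEL=zo, MOD=zo, SUR=ta:
underlying: g-leni-dar-iz
1. d -> t, v -> f, z -> s / _ #: fires at position(s) 10: glenidaris
2. a, u -> 0 / V _: no change
3. b -> p, d -> t, g -> k, v -> f / _ #: no change
surface: glenidaris

cell VEL=lu, MOD=pa, SUR=ta:
underlying: g-leni-a-kug
1. d -> t, v -> f, z -> s / _ #: no change
2. a, u -> 0 / V _: fires at position(s) 6: glenikug
3. b -> p, d -> t, g -> k, v -> f / _ #: fires at position(s) 8: glenikuk
surface: glenikuk

cell VEL=ki, MOD=pa, SUR=ne:
underlying: le-leni-a-ni
1. d -> t, v -> f, z -> s / _ #: no change
2. a, u -> 0 / V _: fires at position(s) 7: lelenini
3. b -> p, d -> t, g -> k, v -> f / _ #: no change
surface: lelenini

cell VEL=zo, MOD=pa, SUR=du:
underlying: a-leni-a-iz
1. d -> t, v -> f, z -> s / _ #: fires at position(s) 8: aleniais
2. a, u -> 0 / V _: fires at position(s) 6: aleniis
3. b -> p, d -> t, g -> k, v -> f / _ #: no change
surface: aleniis


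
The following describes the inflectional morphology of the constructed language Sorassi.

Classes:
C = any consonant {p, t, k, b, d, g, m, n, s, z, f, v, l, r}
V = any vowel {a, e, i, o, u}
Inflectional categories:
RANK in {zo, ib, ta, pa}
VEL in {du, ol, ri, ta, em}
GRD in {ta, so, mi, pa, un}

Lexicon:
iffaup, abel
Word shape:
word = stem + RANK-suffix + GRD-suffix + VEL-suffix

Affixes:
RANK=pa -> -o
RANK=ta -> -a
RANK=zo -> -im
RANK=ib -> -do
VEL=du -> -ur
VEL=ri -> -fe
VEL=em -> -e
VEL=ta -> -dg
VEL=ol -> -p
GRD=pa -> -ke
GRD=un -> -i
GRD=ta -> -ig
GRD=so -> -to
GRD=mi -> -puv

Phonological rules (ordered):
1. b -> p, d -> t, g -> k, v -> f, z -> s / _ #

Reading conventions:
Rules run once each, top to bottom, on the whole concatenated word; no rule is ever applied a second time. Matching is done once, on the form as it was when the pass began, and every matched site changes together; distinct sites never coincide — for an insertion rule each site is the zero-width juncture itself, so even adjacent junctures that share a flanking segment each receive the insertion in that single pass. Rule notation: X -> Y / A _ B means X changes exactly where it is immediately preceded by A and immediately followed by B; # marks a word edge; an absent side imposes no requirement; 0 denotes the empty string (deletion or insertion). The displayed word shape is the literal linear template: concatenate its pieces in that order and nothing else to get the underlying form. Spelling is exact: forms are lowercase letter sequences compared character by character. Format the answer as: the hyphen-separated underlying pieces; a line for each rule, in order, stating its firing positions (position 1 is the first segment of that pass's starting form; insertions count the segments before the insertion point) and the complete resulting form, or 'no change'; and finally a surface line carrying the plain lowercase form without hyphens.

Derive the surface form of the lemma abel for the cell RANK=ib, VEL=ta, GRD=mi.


underlying: abel-do-puv-dg
1. b -> p, d -> t, g -> k, v -> f, z -> s / _ #: fires at position(s) 11: abeldopuvdk
surface: abeldopuvdk


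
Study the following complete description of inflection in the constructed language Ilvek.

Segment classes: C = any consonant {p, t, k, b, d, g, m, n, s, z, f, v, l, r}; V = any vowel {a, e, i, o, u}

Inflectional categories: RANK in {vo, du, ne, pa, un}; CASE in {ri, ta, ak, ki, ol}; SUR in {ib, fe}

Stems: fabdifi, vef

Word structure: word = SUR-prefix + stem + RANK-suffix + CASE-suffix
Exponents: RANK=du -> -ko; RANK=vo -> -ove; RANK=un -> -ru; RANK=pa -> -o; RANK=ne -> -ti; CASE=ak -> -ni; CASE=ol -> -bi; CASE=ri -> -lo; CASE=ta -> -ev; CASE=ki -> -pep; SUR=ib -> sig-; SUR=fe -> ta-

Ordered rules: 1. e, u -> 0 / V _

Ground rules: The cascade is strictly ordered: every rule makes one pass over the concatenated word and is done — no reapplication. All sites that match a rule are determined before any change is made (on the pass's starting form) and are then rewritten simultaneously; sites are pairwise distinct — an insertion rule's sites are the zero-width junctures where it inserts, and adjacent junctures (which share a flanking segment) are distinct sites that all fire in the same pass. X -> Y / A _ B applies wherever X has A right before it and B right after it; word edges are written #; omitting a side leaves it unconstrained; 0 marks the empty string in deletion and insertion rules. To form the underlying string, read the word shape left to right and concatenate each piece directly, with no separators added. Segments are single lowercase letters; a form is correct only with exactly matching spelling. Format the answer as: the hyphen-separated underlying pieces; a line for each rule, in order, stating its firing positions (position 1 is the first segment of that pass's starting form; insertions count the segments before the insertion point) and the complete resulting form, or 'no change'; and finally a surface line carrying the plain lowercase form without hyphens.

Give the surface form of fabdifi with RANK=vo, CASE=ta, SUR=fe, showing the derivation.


underlying: ta-fabdifi-ove-ev
1. e, u -> 0 / V _: fires at position(s) 13: tafabdifiovev
surface: tafabdifiovev


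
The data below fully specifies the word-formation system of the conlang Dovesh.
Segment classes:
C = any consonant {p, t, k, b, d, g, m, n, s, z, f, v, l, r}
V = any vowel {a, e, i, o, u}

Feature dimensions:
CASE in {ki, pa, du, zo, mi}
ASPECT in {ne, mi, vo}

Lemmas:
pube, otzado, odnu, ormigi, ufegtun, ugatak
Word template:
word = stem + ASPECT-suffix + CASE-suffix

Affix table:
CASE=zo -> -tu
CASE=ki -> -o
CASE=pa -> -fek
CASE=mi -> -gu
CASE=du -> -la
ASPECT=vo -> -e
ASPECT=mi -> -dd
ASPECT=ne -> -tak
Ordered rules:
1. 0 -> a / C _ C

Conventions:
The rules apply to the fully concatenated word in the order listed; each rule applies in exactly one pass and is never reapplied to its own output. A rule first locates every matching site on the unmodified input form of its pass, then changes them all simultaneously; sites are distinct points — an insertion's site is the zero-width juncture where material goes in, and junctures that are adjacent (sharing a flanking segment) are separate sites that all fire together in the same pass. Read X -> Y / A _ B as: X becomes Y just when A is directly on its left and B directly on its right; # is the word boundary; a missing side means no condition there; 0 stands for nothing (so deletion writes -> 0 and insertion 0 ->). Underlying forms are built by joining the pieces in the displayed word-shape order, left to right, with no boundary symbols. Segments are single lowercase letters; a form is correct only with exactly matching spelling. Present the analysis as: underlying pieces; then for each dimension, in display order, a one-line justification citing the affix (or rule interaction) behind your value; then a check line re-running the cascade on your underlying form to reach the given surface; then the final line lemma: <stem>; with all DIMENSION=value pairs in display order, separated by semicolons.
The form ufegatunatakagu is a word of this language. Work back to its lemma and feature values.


underlying: ufegtun-tak-gu
CASE=mi - signalled by the affix -gu
ASPECT=ne - signalled by the affix -tak
check: ufegtuntakgu -> ufegatunatakagu
lemma: ufegtun; CASE=mi; ASPECT=ne


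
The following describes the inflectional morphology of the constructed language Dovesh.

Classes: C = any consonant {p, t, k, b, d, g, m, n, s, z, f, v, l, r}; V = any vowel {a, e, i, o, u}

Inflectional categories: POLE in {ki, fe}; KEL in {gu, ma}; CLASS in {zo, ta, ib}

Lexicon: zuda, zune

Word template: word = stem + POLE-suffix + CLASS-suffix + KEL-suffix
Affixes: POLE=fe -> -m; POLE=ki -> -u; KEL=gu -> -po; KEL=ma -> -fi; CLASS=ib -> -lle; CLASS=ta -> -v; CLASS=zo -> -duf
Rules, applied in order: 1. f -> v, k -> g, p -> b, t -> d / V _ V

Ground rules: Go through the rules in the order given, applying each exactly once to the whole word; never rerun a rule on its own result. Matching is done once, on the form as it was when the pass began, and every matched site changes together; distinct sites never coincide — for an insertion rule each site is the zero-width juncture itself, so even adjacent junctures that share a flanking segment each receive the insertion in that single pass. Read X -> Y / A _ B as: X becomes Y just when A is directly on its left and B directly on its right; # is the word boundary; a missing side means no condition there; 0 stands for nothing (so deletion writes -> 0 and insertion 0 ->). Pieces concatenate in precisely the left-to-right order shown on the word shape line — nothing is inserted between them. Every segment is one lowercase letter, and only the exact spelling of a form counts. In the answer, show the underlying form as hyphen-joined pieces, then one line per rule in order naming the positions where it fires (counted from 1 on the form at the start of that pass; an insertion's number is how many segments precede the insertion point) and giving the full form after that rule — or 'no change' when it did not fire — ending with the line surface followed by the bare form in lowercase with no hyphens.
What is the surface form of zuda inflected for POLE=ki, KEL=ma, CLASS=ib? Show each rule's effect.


underlying: zuda-u-lle-fi
1. f -> v, k -> g, p -> b, t -> d / V _ V: fires at position(s) 9: zudaullevi
surface: zudaullevi


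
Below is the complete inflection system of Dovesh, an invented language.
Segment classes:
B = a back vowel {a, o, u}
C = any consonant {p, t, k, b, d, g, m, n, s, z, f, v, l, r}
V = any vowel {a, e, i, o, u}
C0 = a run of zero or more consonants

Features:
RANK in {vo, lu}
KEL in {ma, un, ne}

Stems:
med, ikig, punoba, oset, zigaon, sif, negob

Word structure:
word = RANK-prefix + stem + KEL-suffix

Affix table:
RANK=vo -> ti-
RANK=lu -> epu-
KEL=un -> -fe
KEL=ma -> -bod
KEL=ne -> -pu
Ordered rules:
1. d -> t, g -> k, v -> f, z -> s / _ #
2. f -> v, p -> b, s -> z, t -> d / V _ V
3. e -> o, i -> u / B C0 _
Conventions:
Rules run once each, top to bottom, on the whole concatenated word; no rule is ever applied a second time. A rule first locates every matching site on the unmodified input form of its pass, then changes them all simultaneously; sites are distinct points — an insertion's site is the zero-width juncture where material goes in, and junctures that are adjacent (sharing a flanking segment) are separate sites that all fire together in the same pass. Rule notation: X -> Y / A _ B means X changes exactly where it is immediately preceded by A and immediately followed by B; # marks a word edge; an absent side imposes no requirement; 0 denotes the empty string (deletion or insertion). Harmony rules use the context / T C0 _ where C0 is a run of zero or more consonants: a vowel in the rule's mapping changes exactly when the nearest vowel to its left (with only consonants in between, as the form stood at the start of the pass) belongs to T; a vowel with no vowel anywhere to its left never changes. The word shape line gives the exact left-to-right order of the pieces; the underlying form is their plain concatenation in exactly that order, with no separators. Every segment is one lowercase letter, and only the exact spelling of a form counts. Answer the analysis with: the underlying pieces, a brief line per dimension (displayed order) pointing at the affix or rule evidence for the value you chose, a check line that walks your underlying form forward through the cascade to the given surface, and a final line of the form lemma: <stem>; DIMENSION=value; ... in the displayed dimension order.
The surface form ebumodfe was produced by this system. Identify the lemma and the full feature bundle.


underlying: epu-med-fe
RANK=lu - signalled by the affix epu-
KEL=un - signalled by the affix -fe
check: epumedfe -> epumedfe -> ebumedfe -> ebumodfe
lemma: med; RANK=lu; KEL=un


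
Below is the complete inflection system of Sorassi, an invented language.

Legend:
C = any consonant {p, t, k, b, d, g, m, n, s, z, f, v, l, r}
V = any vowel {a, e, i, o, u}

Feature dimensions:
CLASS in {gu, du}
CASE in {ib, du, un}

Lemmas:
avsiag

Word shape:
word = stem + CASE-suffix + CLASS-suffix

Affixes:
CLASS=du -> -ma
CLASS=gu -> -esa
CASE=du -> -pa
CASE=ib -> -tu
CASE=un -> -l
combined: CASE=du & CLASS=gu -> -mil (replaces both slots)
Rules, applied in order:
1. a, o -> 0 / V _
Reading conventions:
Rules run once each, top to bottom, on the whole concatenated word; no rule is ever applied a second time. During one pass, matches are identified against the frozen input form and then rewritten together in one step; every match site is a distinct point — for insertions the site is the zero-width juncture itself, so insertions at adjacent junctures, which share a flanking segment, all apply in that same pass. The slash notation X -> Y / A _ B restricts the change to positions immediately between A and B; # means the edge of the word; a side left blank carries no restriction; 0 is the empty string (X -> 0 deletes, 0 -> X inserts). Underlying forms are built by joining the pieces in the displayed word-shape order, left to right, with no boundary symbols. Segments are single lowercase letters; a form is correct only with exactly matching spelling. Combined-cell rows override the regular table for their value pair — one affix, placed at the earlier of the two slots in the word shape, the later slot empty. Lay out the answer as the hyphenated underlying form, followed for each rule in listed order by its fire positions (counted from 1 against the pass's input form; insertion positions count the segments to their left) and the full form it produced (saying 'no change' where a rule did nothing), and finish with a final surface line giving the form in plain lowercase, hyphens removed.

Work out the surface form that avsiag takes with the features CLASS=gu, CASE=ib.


underlying: avsiag-tu-esa
1. a, o -> 0 / V _: fires at position(s) 5: avsigtuesa
surface: avsigtuesa


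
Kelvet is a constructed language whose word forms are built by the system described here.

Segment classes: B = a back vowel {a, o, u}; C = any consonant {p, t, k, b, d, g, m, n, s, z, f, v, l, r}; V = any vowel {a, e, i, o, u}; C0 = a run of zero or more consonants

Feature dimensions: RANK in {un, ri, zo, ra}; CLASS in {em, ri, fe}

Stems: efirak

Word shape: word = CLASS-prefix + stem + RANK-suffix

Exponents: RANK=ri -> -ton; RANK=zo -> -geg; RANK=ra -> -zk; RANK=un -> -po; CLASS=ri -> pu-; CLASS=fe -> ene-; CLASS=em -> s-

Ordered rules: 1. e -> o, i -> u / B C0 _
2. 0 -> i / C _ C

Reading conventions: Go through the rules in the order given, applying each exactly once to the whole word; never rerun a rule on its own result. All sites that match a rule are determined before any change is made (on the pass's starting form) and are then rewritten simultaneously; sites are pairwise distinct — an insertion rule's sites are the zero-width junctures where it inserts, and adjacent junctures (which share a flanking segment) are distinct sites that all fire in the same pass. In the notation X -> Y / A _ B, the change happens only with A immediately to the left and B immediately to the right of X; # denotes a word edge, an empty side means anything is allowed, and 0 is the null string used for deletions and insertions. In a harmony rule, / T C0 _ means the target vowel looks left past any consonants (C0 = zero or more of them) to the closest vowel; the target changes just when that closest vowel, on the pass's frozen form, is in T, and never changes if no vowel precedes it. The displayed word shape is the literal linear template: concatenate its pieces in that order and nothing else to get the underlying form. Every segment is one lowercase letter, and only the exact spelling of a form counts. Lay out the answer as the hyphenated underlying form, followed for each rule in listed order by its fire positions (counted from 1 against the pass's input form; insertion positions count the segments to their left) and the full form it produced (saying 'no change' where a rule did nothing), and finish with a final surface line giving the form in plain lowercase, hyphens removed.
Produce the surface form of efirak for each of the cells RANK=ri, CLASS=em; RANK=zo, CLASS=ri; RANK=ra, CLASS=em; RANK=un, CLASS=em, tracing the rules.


cell RANK=ri, CLASS=em:
underlying: s-efirak-ton
1. e -> o, i -> u / B C0 _: no change
2. 0 -> i / C _ C: inserts after position(s) 7: sefirakiton
surface: sefirakiton

cell RANK=zo, CLASS=ri:
underlying: pu-efirak-geg
1. e -> o, i -> u / B C0 _: fires at position(s) 3, 10: puofirakgog
2. 0 -> i / C _ C: inserts after position(s) 8: puofirakigog
surface: puofirakigog

cell RANK=ra, CLASS=em:
underlying: s-efirak-zk
1. e -> o, i -> u / B C0 _: no change
2. 0 -> i / C _ C: inserts after position(s) 7, 8: sefirakizik
surface: sefirakizik

cell RANK=un, CLASS=em:
underlying: s-efirak-po
1. e -> o, i -> u / B C0 _: no change
2. 0 -> i / C _ C: inserts after position(s) 7: sefirakipo
surface: sefirakipo


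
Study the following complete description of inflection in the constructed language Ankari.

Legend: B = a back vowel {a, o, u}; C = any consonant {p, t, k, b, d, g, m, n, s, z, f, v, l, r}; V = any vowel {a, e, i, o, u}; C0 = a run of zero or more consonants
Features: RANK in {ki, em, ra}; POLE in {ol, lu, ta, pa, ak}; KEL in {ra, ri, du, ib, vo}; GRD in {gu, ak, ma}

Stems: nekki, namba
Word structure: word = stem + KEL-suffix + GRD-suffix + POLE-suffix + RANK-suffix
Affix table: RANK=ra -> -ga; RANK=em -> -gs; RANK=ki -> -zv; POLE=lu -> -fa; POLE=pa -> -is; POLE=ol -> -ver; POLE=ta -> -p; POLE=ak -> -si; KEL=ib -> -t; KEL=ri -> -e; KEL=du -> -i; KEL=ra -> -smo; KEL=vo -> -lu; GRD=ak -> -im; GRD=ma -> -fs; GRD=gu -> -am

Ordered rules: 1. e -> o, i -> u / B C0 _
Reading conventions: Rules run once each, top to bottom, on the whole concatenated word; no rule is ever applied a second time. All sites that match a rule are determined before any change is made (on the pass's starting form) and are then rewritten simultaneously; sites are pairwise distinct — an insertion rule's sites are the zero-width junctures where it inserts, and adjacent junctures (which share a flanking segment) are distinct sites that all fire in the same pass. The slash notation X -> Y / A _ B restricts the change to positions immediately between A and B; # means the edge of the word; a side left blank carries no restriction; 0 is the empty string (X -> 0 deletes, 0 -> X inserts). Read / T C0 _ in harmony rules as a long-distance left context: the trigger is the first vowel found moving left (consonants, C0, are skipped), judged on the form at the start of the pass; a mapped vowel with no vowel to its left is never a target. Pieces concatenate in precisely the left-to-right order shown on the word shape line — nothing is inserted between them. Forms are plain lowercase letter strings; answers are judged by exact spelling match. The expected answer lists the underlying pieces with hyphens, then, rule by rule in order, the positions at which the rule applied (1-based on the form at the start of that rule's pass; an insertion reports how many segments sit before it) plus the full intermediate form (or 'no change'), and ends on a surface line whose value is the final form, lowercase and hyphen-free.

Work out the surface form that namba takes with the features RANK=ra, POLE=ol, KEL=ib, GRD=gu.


underlying: namba-t-am-ver-ga
1. e -> o, i -> u / B C0 _: fires at position(s) 10: nambatamvorga
surface: nambatamvorga


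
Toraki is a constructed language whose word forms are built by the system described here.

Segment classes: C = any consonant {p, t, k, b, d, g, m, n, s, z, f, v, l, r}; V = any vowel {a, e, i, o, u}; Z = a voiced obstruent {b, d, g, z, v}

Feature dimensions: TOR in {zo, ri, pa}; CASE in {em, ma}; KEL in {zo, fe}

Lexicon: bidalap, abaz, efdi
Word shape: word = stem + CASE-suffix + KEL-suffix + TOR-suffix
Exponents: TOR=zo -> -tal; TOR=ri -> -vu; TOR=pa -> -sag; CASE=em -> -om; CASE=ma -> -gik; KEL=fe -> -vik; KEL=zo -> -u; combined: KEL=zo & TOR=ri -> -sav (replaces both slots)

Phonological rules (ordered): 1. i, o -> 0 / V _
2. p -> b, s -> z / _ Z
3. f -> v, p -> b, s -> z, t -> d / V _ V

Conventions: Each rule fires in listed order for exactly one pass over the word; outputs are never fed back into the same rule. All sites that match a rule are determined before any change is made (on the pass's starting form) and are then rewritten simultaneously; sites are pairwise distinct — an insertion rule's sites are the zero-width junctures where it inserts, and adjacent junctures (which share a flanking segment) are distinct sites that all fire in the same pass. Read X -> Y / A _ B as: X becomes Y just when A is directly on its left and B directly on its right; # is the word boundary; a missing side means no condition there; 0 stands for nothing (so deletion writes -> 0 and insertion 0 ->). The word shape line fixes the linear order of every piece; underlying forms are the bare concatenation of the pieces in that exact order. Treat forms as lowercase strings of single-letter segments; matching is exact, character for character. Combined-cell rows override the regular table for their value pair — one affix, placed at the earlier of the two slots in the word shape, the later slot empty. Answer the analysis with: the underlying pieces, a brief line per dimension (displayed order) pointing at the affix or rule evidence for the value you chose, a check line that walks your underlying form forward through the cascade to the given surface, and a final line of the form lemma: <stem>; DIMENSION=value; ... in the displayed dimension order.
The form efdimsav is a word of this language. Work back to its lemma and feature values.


underlying: efdi-om-sav
TOR=ri - signalled by the combined affix row
CASE=em - signalled by the affix -om
KEL=zo - signalled by the combined affix row
check: efdiomsav -> efdimsav -> efdimsav -> efdimsav
lemma: efdi; TOR=ri; CASE=em; KEL=zo


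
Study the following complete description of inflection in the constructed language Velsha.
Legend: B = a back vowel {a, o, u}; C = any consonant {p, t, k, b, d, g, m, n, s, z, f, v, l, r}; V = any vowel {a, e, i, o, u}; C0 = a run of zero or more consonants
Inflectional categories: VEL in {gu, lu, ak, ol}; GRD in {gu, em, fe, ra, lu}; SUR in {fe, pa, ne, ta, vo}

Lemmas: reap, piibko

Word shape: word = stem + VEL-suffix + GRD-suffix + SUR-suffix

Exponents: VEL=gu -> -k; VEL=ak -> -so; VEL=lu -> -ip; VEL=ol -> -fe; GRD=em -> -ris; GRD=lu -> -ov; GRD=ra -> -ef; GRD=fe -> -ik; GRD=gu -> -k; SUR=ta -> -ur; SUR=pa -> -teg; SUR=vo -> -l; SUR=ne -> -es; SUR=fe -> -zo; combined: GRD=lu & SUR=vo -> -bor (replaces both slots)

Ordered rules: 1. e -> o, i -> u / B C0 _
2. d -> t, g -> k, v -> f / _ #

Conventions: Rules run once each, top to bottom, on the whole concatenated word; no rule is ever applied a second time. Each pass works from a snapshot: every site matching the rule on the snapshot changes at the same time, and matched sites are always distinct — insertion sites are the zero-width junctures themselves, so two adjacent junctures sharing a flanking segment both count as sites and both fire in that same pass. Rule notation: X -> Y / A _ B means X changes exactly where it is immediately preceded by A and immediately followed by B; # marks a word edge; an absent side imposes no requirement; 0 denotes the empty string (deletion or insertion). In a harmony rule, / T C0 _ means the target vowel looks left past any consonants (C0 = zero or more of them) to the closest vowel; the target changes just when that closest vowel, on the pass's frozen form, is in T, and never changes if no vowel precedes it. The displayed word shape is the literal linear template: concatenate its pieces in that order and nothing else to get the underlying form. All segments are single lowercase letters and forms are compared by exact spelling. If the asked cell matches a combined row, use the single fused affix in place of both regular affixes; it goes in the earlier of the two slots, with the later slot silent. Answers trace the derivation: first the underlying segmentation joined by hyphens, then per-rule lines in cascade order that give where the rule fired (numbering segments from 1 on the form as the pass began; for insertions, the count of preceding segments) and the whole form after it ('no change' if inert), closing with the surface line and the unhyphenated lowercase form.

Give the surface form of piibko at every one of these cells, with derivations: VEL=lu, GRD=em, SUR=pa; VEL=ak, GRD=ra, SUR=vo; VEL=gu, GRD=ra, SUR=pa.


cell VEL=lu, GRD=em, SUR=pa:
underlying: piibko-ip-ris-teg
1. e -> o, i -> u / B C0 _: fires at position(s) 7: piibkoupristeg
2. d -> t, g -> k, v -> f / _ #: fires at position(s) 14: piibkoupristek
surface: piibkoupristek

cell VEL=ak, GRD=ra, SUR=vo:
underlying: piibko-so-ef-l
1. e -> o, i -> u / B C0 _: fires at position(s) 9: piibkosoofl
2. d -> t, g -> k, v -> f / _ #: no change
surface: piibkosoofl

cell VEL=gu, GRD=ra, SUR=pa:
underlying: piibko-k-ef-teg
1. e -> o, i -> u / B C0 _: fires at position(s) 8: piibkokofteg
2. d -> t, g -> k, v -> f / _ #: fires at position(s) 12: piibkokoftek
surface: piibkokoftek


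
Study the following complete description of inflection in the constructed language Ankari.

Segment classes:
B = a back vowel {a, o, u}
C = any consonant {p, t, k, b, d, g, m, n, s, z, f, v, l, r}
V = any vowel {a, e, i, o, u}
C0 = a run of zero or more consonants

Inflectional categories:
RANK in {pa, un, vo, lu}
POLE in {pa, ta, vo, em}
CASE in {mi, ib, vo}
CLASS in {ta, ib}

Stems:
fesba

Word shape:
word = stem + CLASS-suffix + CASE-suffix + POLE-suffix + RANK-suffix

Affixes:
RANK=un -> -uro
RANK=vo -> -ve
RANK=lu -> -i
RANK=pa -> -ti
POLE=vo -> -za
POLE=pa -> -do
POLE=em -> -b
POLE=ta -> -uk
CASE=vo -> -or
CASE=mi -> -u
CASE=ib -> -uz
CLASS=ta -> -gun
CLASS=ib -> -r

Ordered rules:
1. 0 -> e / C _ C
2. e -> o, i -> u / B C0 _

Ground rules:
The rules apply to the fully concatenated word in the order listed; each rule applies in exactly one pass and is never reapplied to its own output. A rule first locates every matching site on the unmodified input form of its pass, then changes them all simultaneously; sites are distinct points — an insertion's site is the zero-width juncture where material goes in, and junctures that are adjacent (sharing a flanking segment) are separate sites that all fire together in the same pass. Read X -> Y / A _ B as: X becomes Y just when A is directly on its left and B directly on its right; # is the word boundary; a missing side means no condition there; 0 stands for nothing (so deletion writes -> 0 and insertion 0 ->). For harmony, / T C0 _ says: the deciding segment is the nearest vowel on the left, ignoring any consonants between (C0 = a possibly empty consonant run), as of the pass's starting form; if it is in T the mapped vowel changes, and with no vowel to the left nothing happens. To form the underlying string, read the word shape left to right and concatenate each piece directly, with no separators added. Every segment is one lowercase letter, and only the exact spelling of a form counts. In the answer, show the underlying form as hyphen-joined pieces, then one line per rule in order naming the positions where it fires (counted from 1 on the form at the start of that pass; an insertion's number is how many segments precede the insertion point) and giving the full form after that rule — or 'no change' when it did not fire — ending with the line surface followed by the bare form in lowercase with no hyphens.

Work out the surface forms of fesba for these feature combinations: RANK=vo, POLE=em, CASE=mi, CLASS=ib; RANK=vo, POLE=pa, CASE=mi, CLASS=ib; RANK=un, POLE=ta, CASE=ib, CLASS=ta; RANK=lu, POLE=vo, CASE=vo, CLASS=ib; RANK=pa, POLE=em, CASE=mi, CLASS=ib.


cell RANK=vo, POLE=em, CASE=mi, CLASS=ib:
underlying: fesba-r-u-b-ve
1. 0 -> e / C _ C: inserts after position(s) 3, 8: fesebarubeve
2. e -> o, i -> u / B C0 _: fires at position(s) 10: fesebarubove
surface: fesebarubove

cell RANK=vo, POLE=pa, CASE=mi, CLASS=ib:
underlying: fesba-r-u-do-ve
1. 0 -> e / C _ C: inserts after position(s) 3: fesebarudove
2. e -> o, i -> u / B C0 _: fires at position(s) 12: fesebarudovo
surface: fesebarudovo

cell RANK=un, POLE=ta, CASE=ib, CLASS=ta:
underlying: fesba-gun-uz-uk-uro
1. 0 -> e / C _ C: inserts after position(s) 3: fesebagunuzukuro
2. e -> o, i -> u / B C0 _: no change
surface: fesebagunuzukuro

cell RANK=lu, POLE=vo, CASE=vo, CLASS=ib:
underlying: fesba-r-or-za-i
1. 0 -> e / C _ C: inserts after position(s) 3, 8: fesebarorezai
2. e -> o, i -> u / B C0 _: fires at position(s) 10, 13: fesebarorozau
surface: fesebarorozau

cell RANK=pa, POLE=em, CASE=mi, CLASS=ib:
underlying: fesba-r-u-b-ti
1. 0 -> e / C _ C: inserts after position(s) 3, 8: fesebarubeti
2. e -> o, i -> u / B C0 _: fires at position(s) 10: fesebaruboti
surface: fesebaruboti


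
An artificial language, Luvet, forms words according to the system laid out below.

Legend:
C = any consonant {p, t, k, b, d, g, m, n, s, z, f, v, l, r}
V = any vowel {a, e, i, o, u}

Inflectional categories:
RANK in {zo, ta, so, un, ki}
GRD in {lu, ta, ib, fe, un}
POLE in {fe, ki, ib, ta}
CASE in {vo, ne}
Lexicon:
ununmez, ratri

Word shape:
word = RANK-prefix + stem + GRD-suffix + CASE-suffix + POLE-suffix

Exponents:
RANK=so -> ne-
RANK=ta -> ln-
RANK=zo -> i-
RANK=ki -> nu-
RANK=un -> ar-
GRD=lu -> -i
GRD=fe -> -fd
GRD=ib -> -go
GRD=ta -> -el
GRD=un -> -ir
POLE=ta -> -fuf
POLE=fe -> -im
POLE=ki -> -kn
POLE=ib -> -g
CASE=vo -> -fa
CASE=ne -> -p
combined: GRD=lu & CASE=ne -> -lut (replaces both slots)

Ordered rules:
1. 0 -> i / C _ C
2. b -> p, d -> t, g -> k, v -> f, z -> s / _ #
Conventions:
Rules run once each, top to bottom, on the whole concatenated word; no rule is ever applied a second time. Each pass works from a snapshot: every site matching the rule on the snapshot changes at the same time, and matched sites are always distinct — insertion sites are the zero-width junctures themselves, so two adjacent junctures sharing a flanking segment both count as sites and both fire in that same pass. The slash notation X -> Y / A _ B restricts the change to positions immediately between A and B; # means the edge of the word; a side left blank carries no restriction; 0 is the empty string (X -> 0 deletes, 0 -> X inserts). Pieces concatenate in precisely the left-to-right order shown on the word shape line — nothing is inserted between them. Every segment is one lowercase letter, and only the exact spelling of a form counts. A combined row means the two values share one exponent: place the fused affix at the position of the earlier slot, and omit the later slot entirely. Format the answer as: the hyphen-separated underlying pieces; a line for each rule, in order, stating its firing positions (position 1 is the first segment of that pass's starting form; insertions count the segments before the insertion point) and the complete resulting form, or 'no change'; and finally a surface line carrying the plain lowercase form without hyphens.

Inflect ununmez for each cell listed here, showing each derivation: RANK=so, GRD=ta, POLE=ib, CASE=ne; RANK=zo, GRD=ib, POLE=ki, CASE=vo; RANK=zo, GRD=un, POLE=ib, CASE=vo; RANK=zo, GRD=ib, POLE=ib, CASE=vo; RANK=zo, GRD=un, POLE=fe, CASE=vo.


cell RANK=so, GRD=ta, POLE=ib, CASE=ne:
underlying: ne-ununmez-el-p-g
1. 0 -> i / C _ C: inserts after position(s) 6, 11, 12: neununimezelipig
2. b -> p, d -> t, g -> k, v -> f, z -> s / _ #: fires at position(s) 16: neununimezelipik
surface: neununimezelipik

cell RANK=zo, GRD=ib, POLE=ki, CASE=vo:
underlying: i-ununmez-go-fa-kn
1. 0 -> i / C _ C: inserts after position(s) 5, 8, 13: iununimezigofakin
2. b -> p, d -> t, g -> k, v -> f, z -> s / _ #: no change
surface: iununimezigofakin

cell RANK=zo, GRD=un, POLE=ib, CASE=vo:
underlying: i-ununmez-ir-fa-g
1. 0 -> i / C _ C: inserts after position(s) 5, 10: iununimezirifag
2. b -> p, d -> t, g -> k, v -> f, z -> s / _ #: fires at position(s) 15: iununimezirifak
surface: iununimezirifak

cell RANK=zo, GRD=ib, POLE=ib, CASE=vo:
underlying: i-ununmez-go-fa-g
1. 0 -> i / C _ C: inserts after position(s) 5, 8: iununimezigofag
2. b -> p, d -> t, g -> k, v -> f, z -> s / _ #: fires at position(s) 15: iununimezigofak
surface: iununimezigofak

cell RANK=zo, GRD=un, POLE=fe, CASE=vo:
underlying: i-ununmez-ir-fa-im
1. 0 -> i / C _ C: inserts after position(s) 5, 10: iununimezirifaim
2. b -> p, d -> t, g -> k, v -> f, z -> s / _ #: no change
surface: iununimezirifaim
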